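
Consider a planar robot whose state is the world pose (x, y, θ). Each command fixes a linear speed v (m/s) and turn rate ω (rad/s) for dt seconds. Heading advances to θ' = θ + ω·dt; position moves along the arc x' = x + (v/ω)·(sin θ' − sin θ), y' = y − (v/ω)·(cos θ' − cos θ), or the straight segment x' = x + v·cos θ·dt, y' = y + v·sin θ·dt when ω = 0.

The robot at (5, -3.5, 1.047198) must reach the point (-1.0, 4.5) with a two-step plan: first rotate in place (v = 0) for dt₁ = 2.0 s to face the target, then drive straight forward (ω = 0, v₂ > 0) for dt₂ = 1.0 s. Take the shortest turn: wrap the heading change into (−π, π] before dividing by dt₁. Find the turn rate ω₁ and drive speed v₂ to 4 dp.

heading to target = atan2(4.5−-3.5, -1−5) = 2.2143
Δθ = wrap(2.2143 − 1.0472) = 1.1671; ω₁ = Δθ/dt₁ = 0.5835
distance = √((-1−5)² + (4.5−-3.5)²) = 10.0000; v₂ = distance/dt₂ = 10.0000

ω₁ = 0.5835, v₂ = 10.0000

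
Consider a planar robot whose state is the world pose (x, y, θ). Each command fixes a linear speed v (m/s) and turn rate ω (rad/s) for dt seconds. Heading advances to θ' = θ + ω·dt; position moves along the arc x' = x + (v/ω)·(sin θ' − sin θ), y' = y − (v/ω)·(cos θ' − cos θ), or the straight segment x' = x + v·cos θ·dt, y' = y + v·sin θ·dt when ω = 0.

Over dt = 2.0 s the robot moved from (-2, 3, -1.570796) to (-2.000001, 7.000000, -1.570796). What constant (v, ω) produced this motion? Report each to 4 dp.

Δθ = -1.570796 − -1.570796 = 0.000000
ω = Δθ/dt = 0.000000/2.0 = 0.0000
ω = 0 → v = (Δx·cos θ + Δy·sin θ)/dt = -2.0000

v = -2.0000, ω = 0.0000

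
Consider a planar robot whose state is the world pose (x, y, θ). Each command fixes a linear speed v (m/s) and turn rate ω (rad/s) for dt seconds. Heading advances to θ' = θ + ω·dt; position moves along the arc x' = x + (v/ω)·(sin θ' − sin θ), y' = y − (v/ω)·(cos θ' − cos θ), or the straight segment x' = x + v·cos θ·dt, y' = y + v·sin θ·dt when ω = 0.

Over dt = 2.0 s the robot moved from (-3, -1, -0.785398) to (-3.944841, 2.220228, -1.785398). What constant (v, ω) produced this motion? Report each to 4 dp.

Δθ = -1.785398 − -0.785398 = -1.000000
ω = Δθ/dt = -1.000000/2.0 = -0.5000
R = −Δy/(cos θ' − cos θ) = 3.5000
v = R·ω = 3.5000·-0.5000 = -1.7500

v = -1.7500, ω = -0.5000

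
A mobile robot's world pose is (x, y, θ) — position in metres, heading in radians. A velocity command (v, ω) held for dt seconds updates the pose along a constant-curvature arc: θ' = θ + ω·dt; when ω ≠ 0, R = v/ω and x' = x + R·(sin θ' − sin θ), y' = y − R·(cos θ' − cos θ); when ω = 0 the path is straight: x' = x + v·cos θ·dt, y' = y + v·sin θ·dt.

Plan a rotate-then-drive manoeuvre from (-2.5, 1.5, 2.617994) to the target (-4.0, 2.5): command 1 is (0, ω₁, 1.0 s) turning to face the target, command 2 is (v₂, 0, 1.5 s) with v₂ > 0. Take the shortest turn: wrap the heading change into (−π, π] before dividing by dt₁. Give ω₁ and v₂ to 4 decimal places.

heading to target = atan2(2.5−1.5, -4−-2.5) = 2.5536
Δθ = wrap(2.5536 − 2.6180) = -0.0644; ω₁ = Δθ/dt₁ = -0.0644
distance = √((-4−-2.5)² + (2.5−1.5)²) = 1.8028; v₂ = distance/dt₂ = 1.2019

ω₁ = -0.0644, v₂ = 1.2019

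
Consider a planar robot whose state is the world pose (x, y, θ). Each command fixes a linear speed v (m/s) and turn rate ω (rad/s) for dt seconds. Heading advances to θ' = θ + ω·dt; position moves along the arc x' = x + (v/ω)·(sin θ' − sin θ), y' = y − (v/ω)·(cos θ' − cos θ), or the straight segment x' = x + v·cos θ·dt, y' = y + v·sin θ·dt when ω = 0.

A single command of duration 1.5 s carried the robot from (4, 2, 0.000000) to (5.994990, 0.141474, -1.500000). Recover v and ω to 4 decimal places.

v = 2.0000, ω = -1.0000

Δθ = -1.500000 − 0.000000 = -1.500000
ω = Δθ/dt = -1.500000/1.5 = -1.0000
R = Δx/(sin θ' − sin θ) = -2.0000
v = R·ω = -2.0000·-1.0000 = 2.0000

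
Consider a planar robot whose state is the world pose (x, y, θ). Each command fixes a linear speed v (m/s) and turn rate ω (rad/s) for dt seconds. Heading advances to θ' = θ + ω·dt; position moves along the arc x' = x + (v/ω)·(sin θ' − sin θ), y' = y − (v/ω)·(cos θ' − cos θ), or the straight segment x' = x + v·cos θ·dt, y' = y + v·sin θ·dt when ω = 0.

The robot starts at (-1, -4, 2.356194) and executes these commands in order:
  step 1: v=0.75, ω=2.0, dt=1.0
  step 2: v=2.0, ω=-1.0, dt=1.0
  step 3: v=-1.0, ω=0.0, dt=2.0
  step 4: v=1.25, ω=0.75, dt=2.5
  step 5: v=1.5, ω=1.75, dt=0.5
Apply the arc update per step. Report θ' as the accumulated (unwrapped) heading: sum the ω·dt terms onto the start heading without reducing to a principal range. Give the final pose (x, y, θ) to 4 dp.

step 1: θ'=4.3562 (R=0.3750) → pose (-1.6166, -4.1344, 4.3562)
step 2: θ'=3.3562 (R=-2.0000) → pose (-3.0652, -5.3911, 3.3562)
step 3: θ'=3.3562 (straight) → pose (-1.1110, -4.9652, 3.3562)
step 4: θ'=5.2312 (R=1.6667) → pose (-2.2035, -7.4200, 5.2312)
step 5: θ'=6.1062 (R=0.8571) → pose (-1.6100, -7.8388, 6.1062)

(-1.6100, -7.8388, 6.1062)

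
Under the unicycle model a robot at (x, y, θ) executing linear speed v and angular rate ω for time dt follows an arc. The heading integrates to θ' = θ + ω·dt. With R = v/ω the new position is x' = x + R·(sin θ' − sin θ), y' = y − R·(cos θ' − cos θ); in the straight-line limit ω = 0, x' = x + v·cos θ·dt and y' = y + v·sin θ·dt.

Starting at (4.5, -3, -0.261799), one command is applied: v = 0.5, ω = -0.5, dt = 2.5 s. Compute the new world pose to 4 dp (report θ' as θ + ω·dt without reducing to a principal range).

θ' = -0.2618 + -0.5·2.5 = -1.5118
R = v/ω = 0.5/-0.5 = -1.0000
x' = 4.5 + -1.0000·(sin -1.5118 − sin -0.2618) = 5.2394
y' = -3 − -1.0000·(cos -1.5118 − cos -0.2618) = -3.9070

(5.2394, -3.9070, -1.5118)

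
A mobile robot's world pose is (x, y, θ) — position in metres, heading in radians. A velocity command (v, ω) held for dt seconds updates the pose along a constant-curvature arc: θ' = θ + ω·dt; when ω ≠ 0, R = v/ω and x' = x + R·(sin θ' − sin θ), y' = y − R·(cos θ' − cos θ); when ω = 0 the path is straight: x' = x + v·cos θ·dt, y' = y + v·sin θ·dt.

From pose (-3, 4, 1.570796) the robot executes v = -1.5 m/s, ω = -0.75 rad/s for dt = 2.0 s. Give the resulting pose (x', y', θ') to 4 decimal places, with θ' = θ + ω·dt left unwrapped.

θ' = 1.5708 + -0.75·2.0 = 0.0708
R = v/ω = -1.5/-0.75 = 2.0000
x' = -3 + 2.0000·(sin 0.0708 − sin 1.5708) = -4.8585
y' = 4 − 2.0000·(cos 0.0708 − cos 1.5708) = 2.0050

(-4.8585, 2.0050, 0.0708)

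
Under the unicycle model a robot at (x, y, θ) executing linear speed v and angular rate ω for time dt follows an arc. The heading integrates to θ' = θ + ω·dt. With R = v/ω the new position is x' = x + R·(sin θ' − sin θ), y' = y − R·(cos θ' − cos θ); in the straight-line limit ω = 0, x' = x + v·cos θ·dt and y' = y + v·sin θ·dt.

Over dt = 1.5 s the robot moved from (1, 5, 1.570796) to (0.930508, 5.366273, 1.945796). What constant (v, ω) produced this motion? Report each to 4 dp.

Δθ = 1.945796 − 1.570796 = 0.375000
ω = Δθ/dt = 0.375000/1.5 = 0.2500
R = −Δy/(cos θ' − cos θ) = 1.0000
v = R·ω = 1.0000·0.2500 = 0.2500

v = 0.2500, ω = 0.2500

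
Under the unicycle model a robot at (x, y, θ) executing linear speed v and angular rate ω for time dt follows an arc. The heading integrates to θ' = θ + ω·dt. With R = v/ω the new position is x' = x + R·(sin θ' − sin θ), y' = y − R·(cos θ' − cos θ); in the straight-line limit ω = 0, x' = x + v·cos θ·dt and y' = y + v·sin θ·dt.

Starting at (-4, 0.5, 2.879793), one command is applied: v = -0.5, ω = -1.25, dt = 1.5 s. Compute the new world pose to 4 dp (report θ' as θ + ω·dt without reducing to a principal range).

(-3.7659, -0.1009, 1.0048)

θ' = 2.8798 + -1.25·1.5 = 1.0048
R = v/ω = -0.5/-1.25 = 0.4000
x' = -4 + 0.4000·(sin 1.0048 − sin 2.8798) = -3.7659
y' = 0.5 − 0.4000·(cos 1.0048 − cos 2.8798) = -0.1009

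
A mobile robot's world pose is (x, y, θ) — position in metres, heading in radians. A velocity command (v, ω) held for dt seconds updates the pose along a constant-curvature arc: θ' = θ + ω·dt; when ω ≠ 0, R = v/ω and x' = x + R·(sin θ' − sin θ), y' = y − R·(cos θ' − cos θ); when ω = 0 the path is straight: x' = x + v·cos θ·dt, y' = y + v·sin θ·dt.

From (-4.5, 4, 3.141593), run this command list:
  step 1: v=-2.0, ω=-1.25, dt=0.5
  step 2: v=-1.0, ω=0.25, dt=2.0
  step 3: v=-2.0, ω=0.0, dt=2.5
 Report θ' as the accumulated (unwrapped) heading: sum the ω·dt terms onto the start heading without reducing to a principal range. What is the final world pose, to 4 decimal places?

(3.2388, 2.3492, 3.0166)

step 1: θ'=2.5166 (R=1.6000) → pose (-3.5638, 3.6975, 2.5166)
step 2: θ'=3.0166 (R=-4.0000) → pose (-1.7222, 2.9726, 3.0166)
step 3: θ'=3.0166 (straight) → pose (3.2388, 2.3492, 3.0166)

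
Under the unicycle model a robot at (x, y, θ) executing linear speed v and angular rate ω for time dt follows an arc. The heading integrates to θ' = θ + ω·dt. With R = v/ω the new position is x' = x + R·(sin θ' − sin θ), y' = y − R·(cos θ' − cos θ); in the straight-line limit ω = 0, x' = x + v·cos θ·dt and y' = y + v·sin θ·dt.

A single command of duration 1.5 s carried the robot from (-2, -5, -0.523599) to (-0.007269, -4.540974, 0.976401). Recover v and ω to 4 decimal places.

Δθ = 0.976401 − -0.523599 = 1.500000
ω = Δθ/dt = 1.500000/1.5 = 1.0000
R = Δx/(sin θ' − sin θ) = 1.5000
v = R·ω = 1.5000·1.0000 = 1.5000

v = 1.5000, ω = 1.0000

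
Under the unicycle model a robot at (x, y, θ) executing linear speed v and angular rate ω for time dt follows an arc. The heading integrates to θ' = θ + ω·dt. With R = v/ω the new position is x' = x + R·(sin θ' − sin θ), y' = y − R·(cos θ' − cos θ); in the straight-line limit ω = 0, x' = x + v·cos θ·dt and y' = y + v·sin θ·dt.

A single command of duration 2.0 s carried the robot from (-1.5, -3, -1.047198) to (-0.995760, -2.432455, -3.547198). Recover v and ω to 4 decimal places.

Δθ = -3.547198 − -1.047198 = -2.500000
ω = Δθ/dt = -2.500000/2.0 = -1.2500
R = −Δy/(cos θ' − cos θ) = 0.4000
v = R·ω = 0.4000·-1.2500 = -0.5000

v = -0.5000, ω = -1.2500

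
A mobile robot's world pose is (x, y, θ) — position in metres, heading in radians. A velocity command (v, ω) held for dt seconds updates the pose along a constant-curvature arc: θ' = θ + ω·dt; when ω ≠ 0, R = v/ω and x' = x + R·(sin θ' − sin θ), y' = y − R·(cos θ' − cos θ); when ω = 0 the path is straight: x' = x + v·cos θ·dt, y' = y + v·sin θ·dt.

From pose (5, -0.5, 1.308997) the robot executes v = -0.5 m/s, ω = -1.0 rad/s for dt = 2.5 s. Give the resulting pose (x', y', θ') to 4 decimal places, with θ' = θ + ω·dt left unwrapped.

(4.0527, -0.5560, -1.1910)

θ' = 1.3090 + -1.0·2.5 = -1.1910
R = v/ω = -0.5/-1.0 = 0.5000
x' = 5 + 0.5000·(sin -1.1910 − sin 1.3090) = 4.0527
y' = -0.5 − 0.5000·(cos -1.1910 − cos 1.3090) = -0.5560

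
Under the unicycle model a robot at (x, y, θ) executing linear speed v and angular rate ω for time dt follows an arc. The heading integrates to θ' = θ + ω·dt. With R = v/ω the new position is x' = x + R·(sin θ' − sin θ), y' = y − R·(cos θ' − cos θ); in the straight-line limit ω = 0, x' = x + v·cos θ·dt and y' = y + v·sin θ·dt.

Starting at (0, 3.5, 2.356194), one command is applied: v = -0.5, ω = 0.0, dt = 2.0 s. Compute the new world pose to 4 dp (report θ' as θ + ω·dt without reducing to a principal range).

(0.7071, 2.7929, 2.3562)

θ' = 2.3562 + 0.0·2.0 = 2.3562
ω = 0 → straight: x' = 0 + -0.5·cos(2.3562)·2.0 = 0.7071
y' = 3.5 + -0.5·sin(2.3562)·2.0 = 2.7929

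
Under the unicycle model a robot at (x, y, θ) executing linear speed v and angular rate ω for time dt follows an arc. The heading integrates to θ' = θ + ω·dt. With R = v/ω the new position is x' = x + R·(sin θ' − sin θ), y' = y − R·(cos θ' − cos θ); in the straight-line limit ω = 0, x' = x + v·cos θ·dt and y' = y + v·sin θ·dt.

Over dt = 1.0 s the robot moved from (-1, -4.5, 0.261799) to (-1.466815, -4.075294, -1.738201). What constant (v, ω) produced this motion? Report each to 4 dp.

Δθ = -1.738201 − 0.261799 = -2.000000
ω = Δθ/dt = -2.000000/1.0 = -2.0000
R = Δx/(sin θ' − sin θ) = 0.3750
v = R·ω = 0.3750·-2.0000 = -0.7500

v = -0.7500, ω = -2.0000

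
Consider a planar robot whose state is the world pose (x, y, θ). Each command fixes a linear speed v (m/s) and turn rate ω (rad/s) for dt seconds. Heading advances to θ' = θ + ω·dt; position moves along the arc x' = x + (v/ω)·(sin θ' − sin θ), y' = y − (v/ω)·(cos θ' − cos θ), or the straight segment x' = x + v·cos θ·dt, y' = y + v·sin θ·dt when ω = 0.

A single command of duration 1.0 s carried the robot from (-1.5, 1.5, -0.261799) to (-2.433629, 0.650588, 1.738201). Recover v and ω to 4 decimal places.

Δθ = 1.738201 − -0.261799 = 2.000000
ω = Δθ/dt = 2.000000/1.0 = 2.0000
R = Δx/(sin θ' − sin θ) = -0.7500
v = R·ω = -0.7500·2.0000 = -1.5000

v = -1.5000, ω = 2.0000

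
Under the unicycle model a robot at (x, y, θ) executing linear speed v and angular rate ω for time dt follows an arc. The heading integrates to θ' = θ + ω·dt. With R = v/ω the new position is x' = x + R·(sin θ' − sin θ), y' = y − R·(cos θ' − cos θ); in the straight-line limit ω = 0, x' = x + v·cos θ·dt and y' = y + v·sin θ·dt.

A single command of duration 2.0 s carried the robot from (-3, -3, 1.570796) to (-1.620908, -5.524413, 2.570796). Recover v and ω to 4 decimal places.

Δθ = 2.570796 − 1.570796 = 1.000000
ω = Δθ/dt = 1.000000/2.0 = 0.5000
R = −Δy/(cos θ' − cos θ) = -3.0000
v = R·ω = -3.0000·0.5000 = -1.5000

v = -1.5000, ω = 0.5000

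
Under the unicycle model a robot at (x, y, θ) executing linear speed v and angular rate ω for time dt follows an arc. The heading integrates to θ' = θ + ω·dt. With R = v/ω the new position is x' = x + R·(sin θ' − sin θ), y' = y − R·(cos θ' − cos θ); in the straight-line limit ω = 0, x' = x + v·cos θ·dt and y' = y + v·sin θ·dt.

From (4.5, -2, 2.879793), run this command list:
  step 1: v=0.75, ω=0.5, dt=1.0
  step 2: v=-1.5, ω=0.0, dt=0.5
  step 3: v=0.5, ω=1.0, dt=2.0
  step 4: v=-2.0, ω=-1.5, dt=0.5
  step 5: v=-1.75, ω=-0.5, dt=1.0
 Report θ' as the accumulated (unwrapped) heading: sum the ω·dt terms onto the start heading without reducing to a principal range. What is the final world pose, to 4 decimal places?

step 1: θ'=3.3798 (R=1.5000) → pose (3.7578, -1.9912, 3.3798)
step 2: θ'=3.3798 (straight) → pose (4.4867, -1.8143, 3.3798)
step 3: θ'=5.3798 (R=0.5000) → pose (4.2119, -2.6096, 5.3798)
step 4: θ'=4.6298 (R=1.3333) → pose (3.9304, -1.6744, 4.6298)
step 5: θ'=4.1298 (R=3.5000) → pose (4.4958, -0.0374, 4.1298)

(4.4958, -0.0374, 4.1298)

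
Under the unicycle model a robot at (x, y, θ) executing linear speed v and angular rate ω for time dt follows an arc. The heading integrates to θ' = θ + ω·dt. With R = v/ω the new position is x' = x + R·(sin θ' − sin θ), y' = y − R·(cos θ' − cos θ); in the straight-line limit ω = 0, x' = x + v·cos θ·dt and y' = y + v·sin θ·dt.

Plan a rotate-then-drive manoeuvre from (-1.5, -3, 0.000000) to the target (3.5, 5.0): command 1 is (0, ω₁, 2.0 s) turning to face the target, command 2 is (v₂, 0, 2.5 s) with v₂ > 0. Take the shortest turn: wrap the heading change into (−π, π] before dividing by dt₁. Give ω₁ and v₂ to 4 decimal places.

heading to target = atan2(5−-3, 3.5−-1.5) = 1.0122
Δθ = wrap(1.0122 − 0.0000) = 1.0122; ω₁ = Δθ/dt₁ = 0.5061
distance = √((3.5−-1.5)² + (5−-3)²) = 9.4340; v₂ = distance/dt₂ = 3.7736

ω₁ = 0.5061, v₂ = 3.7736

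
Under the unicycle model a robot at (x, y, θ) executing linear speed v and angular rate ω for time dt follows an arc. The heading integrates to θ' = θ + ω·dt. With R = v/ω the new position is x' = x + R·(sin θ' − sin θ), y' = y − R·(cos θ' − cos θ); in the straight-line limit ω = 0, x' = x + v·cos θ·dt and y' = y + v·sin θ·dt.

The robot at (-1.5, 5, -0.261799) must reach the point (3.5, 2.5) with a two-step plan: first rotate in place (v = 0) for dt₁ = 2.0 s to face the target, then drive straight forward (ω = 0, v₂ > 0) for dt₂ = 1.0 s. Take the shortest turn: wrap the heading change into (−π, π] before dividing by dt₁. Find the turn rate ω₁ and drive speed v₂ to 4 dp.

heading to target = atan2(2.5−5, 3.5−-1.5) = -0.4636
Δθ = wrap(-0.4636 − -0.2618) = -0.2018; ω₁ = Δθ/dt₁ = -0.1009
distance = √((3.5−-1.5)² + (2.5−5)²) = 5.5902; v₂ = distance/dt₂ = 5.5902

ω₁ = -0.1009, v₂ = 5.5902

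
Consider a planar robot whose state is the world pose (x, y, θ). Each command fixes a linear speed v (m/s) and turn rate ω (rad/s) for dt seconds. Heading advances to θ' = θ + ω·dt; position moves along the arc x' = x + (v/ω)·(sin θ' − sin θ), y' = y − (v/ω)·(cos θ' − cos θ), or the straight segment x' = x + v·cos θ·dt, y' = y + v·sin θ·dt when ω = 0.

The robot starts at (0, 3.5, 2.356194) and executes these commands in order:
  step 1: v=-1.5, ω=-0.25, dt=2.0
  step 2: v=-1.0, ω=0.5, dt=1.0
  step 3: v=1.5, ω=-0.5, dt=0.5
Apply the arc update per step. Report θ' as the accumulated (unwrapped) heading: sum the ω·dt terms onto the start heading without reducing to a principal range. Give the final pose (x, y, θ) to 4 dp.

step 1: θ'=1.8562 (R=6.0000) → pose (1.5147, 0.9466, 1.8562)
step 2: θ'=2.3562 (R=-2.0000) → pose (2.0195, 0.0955, 2.3562)
step 3: θ'=2.1062 (R=-3.0000) → pose (1.5607, 0.6862, 2.1062)

(1.5607, 0.6862, 2.1062)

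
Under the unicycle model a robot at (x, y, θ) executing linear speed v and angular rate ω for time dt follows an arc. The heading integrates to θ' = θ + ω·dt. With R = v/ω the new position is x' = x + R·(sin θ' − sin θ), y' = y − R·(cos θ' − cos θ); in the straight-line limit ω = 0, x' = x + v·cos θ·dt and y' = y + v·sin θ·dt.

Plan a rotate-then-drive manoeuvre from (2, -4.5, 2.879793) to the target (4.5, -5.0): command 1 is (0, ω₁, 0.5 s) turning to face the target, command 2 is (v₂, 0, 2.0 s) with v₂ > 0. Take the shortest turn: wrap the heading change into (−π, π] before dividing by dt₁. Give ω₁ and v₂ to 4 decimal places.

ω₁ = -6.1544, v₂ = 1.2748

heading to target = atan2(-5−-4.5, 4.5−2) = -0.1974
Δθ = wrap(-0.1974 − 2.8798) = -3.0772; ω₁ = Δθ/dt₁ = -6.1544
distance = √((4.5−2)² + (-5−-4.5)²) = 2.5495; v₂ = distance/dt₂ = 1.2748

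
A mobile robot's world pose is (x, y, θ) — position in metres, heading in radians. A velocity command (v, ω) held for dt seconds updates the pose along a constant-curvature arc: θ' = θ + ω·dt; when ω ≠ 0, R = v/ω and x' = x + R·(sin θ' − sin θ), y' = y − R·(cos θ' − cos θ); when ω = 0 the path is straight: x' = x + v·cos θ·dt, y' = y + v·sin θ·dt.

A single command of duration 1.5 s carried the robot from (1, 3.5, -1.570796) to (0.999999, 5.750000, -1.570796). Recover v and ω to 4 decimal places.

v = -1.5000, ω = 0.0000

Δθ = -1.570796 − -1.570796 = 0.000000
ω = Δθ/dt = 0.000000/1.5 = 0.0000
ω = 0 → v = (Δx·cos θ + Δy·sin θ)/dt = -1.5000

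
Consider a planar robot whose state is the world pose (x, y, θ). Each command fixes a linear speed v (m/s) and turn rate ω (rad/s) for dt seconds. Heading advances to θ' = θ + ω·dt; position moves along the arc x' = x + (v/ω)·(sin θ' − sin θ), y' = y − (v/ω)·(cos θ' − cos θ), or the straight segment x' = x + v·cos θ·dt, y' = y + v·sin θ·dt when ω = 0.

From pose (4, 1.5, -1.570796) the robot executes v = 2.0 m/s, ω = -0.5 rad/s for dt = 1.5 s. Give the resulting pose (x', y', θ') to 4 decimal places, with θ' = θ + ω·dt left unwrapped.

(2.9268, -1.2266, -2.3208)

θ' = -1.5708 + -0.5·1.5 = -2.3208
R = v/ω = 2.0/-0.5 = -4.0000
x' = 4 + -4.0000·(sin -2.3208 − sin -1.5708) = 2.9268
y' = 1.5 − -4.0000·(cos -2.3208 − cos -1.5708) = -1.2266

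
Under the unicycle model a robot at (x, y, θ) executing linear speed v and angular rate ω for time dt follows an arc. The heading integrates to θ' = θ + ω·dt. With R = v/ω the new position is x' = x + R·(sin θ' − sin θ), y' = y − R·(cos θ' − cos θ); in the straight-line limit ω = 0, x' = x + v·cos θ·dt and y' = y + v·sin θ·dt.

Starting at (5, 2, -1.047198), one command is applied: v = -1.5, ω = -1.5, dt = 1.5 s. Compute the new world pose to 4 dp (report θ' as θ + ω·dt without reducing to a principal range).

θ' = -1.0472 + -1.5·1.5 = -3.2972
R = v/ω = -1.5/-1.5 = 1.0000
x' = 5 + 1.0000·(sin -3.2972 − sin -1.0472) = 6.0210
y' = 2 − 1.0000·(cos -3.2972 − cos -1.0472) = 3.4879

(6.0210, 3.4879, -3.2972)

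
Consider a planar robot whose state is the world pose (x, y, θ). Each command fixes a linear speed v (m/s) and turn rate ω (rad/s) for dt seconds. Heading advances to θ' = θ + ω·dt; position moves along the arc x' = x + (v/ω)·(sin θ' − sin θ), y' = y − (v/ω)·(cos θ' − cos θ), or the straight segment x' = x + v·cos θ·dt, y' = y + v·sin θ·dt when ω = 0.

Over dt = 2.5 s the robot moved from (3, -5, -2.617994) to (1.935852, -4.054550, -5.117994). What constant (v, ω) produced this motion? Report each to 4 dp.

Δθ = -5.117994 − -2.617994 = -2.500000
ω = Δθ/dt = -2.500000/2.5 = -1.0000
R = Δx/(sin θ' − sin θ) = -0.7500
v = R·ω = -0.7500·-1.0000 = 0.7500

v = 0.7500, ω = -1.0000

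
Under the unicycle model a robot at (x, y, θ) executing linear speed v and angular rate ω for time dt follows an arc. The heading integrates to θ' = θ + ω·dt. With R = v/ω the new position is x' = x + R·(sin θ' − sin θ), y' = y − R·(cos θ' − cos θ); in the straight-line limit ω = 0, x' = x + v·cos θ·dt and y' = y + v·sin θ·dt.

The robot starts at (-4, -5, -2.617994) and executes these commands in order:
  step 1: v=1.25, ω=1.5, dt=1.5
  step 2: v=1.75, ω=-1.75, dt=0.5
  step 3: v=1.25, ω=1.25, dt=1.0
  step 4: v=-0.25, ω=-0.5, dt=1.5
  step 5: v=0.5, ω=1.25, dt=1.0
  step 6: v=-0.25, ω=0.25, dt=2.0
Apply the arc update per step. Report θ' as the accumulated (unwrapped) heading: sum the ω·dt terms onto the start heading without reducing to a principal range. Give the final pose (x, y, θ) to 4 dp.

(-2.5790, -8.0515, 1.0070)

step 1: θ'=-0.3680 (R=0.8333) → pose (-3.8831, -6.4992, -0.3680)
step 2: θ'=-1.2430 (R=-1.0000) → pose (-3.2961, -7.1103, -1.2430)
step 3: θ'=0.0070 (R=1.0000) → pose (-2.3424, -7.7883, 0.0070)
step 4: θ'=-0.7430 (R=0.5000) → pose (-2.6841, -7.6566, -0.7430)
step 5: θ'=0.5070 (R=0.4000) → pose (-2.2193, -7.7117, 0.5070)
step 6: θ'=1.0070 (R=-1.0000) → pose (-2.5790, -8.0515, 1.0070)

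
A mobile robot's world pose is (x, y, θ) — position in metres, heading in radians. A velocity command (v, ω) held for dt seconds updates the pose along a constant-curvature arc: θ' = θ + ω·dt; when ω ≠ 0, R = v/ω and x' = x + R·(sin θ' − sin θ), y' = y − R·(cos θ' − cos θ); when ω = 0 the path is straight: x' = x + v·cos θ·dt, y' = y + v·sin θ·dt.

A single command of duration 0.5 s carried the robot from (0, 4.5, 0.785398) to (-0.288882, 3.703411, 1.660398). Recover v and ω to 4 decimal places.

Δθ = 1.660398 − 0.785398 = 0.875000
ω = Δθ/dt = 0.875000/0.5 = 1.7500
R = −Δy/(cos θ' − cos θ) = -1.0000
v = R·ω = -1.0000·1.7500 = -1.7500

v = -1.7500, ω = 1.7500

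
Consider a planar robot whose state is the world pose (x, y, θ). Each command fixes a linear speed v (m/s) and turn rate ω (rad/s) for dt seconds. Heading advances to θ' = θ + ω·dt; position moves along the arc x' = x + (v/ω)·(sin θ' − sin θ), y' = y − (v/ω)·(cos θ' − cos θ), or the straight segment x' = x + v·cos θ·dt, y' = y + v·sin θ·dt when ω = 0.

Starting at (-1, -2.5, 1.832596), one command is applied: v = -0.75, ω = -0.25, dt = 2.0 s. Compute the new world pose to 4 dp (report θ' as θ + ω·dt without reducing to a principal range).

(-0.9825, -3.9843, 1.3326)

θ' = 1.8326 + -0.25·2.0 = 1.3326
R = v/ω = -0.75/-0.25 = 3.0000
x' = -1 + 3.0000·(sin 1.3326 − sin 1.8326) = -0.9825
y' = -2.5 − 3.0000·(cos 1.3326 − cos 1.8326) = -3.9843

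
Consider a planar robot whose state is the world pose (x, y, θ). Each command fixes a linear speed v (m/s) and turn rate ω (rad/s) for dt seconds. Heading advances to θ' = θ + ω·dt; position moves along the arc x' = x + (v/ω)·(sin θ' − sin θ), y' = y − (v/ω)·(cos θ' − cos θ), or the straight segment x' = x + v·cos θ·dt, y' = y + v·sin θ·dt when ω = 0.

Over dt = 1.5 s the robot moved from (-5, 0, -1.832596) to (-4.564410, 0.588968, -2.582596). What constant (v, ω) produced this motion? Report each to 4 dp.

Δθ = -2.582596 − -1.832596 = -0.750000
ω = Δθ/dt = -0.750000/1.5 = -0.5000
R = −Δy/(cos θ' − cos θ) = 1.0000
v = R·ω = 1.0000·-0.5000 = -0.5000

v = -0.5000, ω = -0.5000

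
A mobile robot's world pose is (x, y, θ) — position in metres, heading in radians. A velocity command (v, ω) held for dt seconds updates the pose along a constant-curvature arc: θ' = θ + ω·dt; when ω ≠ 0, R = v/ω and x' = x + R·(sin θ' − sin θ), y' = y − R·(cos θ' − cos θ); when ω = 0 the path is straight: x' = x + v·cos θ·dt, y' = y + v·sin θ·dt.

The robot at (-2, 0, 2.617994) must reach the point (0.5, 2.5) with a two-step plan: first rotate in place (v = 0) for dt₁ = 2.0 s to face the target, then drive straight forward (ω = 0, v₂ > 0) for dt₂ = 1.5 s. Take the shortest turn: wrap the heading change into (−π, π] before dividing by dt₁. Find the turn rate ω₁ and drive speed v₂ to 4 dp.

heading to target = atan2(2.5−0, 0.5−-2) = 0.7854
Δθ = wrap(0.7854 − 2.6180) = -1.8326; ω₁ = Δθ/dt₁ = -0.9163
distance = √((0.5−-2)² + (2.5−0)²) = 3.5355; v₂ = distance/dt₂ = 2.3570

ω₁ = -0.9163, v₂ = 2.3570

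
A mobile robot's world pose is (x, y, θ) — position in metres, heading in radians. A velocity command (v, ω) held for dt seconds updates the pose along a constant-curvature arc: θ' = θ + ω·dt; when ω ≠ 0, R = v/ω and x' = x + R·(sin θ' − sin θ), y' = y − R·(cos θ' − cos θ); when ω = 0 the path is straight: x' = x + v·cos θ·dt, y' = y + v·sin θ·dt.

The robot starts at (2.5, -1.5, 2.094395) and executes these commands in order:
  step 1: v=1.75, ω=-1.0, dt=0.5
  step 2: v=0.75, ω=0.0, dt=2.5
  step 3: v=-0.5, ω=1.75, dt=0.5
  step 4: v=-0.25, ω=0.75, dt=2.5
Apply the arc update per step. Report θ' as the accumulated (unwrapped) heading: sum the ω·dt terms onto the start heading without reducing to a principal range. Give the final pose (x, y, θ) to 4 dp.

step 1: θ'=1.5944 (R=-1.7500) → pose (2.2660, -0.6663, 1.5944)
step 2: θ'=1.5944 (straight) → pose (2.2218, 1.2082, 1.5944)
step 3: θ'=2.4694 (R=-0.2857) → pose (2.3295, 0.9914, 2.4694)
step 4: θ'=4.3444 (R=-0.3333) → pose (2.8481, 1.1323, 4.3444)

(2.8481, 1.1323, 4.3444)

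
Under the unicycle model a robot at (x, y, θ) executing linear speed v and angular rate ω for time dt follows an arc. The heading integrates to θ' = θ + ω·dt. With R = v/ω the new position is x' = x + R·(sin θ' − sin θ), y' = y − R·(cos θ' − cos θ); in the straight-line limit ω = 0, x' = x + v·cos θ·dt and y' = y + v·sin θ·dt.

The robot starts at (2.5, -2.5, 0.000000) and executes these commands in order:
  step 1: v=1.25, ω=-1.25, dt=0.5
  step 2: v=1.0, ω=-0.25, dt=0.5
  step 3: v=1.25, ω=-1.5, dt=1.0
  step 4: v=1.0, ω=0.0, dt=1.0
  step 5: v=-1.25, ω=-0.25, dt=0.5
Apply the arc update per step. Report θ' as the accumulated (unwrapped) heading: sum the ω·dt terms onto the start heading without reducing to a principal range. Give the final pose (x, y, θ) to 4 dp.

(3.3454, -4.4569, -2.3750)

step 1: θ'=-0.6250 (R=-1.0000) → pose (3.0851, -2.6890, -0.6250)
step 2: θ'=-0.7500 (R=-4.0000) → pose (3.4713, -3.0061, -0.7500)
step 3: θ'=-2.2500 (R=-0.8333) → pose (3.5516, -4.1394, -2.2500)
step 4: θ'=-2.2500 (straight) → pose (2.9235, -4.9174, -2.2500)
step 5: θ'=-2.3750 (R=5.0000) → pose (3.3454, -4.4569, -2.3750)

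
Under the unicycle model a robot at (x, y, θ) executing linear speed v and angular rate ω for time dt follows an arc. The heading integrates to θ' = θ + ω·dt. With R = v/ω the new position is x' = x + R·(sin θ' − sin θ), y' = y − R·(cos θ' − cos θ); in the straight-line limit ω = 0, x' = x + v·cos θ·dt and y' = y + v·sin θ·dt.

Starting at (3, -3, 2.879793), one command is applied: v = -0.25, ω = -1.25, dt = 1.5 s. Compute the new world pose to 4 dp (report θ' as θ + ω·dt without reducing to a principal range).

(3.1170, -3.3004, 1.0048)

θ' = 2.8798 + -1.25·1.5 = 1.0048
R = v/ω = -0.25/-1.25 = 0.2000
x' = 3 + 0.2000·(sin 1.0048 − sin 2.8798) = 3.1170
y' = -3 − 0.2000·(cos 1.0048 − cos 2.8798) = -3.3004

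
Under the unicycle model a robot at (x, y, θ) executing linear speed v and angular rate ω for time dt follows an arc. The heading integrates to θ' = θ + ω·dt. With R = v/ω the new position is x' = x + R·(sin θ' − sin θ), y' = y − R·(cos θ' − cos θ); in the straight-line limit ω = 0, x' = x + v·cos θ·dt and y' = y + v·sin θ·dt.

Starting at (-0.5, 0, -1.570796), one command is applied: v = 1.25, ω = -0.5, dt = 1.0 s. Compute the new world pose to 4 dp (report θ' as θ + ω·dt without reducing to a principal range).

(-0.8060, -1.1986, -2.0708)

θ' = -1.5708 + -0.5·1.0 = -2.0708
R = v/ω = 1.25/-0.5 = -2.5000
x' = -0.5 + -2.5000·(sin -2.0708 − sin -1.5708) = -0.8060
y' = 0 − -2.5000·(cos -2.0708 − cos -1.5708) = -1.1986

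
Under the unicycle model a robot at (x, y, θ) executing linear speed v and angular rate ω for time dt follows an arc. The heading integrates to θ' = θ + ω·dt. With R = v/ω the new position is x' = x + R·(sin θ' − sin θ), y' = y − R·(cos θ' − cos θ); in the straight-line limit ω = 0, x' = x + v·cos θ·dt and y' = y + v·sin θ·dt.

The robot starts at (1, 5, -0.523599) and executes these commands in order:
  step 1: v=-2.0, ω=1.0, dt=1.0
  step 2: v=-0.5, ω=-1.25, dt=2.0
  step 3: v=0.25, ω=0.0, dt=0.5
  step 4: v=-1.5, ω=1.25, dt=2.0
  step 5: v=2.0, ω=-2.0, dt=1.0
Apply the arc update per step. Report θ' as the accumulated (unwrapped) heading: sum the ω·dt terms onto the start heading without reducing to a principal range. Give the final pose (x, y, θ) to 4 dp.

step 1: θ'=0.4764 (R=-2.0000) → pose (-0.9172, 5.0453, 0.4764)
step 2: θ'=-2.0236 (R=0.4000) → pose (-1.4603, 5.5757, -2.0236)
step 3: θ'=-2.0236 (straight) → pose (-1.5150, 5.4633, -2.0236)
step 4: θ'=0.4764 (R=-1.2000) → pose (-3.1443, 7.0547, 0.4764)
step 5: θ'=-1.5236 (R=-1.0000) → pose (-1.6869, 6.2132, -1.5236)

(-1.6869, 6.2132, -1.5236)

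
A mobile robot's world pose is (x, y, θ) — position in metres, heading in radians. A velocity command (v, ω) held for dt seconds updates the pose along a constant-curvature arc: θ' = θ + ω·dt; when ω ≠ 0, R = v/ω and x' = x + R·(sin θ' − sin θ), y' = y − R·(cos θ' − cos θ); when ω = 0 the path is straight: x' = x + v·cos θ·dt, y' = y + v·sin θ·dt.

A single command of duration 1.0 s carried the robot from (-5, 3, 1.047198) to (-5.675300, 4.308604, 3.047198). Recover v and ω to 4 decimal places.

v = 1.7500, ω = 2.0000

Δθ = 3.047198 − 1.047198 = 2.000000
ω = Δθ/dt = 2.000000/1.0 = 2.0000
R = −Δy/(cos θ' − cos θ) = 0.8750
v = R·ω = 0.8750·2.0000 = 1.7500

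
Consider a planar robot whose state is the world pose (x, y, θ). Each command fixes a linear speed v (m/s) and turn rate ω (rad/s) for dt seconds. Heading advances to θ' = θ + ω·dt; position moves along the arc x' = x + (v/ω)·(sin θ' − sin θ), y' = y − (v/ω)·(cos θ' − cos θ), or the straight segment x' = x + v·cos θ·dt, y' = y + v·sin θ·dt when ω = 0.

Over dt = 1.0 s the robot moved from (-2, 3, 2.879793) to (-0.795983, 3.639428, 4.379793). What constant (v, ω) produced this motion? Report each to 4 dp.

v = -1.5000, ω = 1.5000

Δθ = 4.379793 − 2.879793 = 1.500000
ω = Δθ/dt = 1.500000/1.0 = 1.5000
R = Δx/(sin θ' − sin θ) = -1.0000
v = R·ω = -1.0000·1.5000 = -1.5000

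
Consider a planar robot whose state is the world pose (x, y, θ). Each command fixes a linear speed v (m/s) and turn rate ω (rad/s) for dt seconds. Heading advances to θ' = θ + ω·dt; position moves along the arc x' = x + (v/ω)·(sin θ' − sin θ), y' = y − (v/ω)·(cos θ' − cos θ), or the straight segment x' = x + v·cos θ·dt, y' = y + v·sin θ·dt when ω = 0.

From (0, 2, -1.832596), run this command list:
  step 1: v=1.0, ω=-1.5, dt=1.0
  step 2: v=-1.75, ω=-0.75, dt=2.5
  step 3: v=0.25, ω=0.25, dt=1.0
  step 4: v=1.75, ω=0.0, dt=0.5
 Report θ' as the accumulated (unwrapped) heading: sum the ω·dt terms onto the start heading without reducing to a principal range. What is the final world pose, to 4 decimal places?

(1.1422, -0.8004, -4.9576)

step 1: θ'=-3.3326 (R=-0.6667) → pose (-0.7705, 1.5180, -3.3326)
step 2: θ'=-5.2076 (R=2.3333) → pose (0.8395, -1.8817, -5.2076)
step 3: θ'=-4.9576 (R=1.0000) → pose (0.9298, -1.6493, -4.9576)
step 4: θ'=-4.9576 (straight) → pose (1.1422, -0.8004, -4.9576)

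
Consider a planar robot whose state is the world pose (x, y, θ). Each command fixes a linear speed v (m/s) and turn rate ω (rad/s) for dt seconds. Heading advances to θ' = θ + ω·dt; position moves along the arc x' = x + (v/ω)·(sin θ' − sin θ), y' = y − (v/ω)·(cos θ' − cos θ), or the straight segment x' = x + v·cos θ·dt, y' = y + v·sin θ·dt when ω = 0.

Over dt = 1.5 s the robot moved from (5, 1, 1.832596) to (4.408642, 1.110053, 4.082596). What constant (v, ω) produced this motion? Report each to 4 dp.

Δθ = 4.082596 − 1.832596 = 2.250000
ω = Δθ/dt = 2.250000/1.5 = 1.5000
R = Δx/(sin θ' − sin θ) = 0.3333
v = R·ω = 0.3333·1.5000 = 0.5000

v = 0.5000, ω = 1.5000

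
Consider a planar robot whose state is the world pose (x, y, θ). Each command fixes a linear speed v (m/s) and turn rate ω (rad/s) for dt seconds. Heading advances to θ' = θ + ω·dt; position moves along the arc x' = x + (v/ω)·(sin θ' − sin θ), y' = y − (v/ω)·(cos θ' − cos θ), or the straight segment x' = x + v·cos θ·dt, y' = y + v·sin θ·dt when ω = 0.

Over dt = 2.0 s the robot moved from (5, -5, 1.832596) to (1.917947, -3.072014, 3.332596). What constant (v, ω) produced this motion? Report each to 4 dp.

v = 2.0000, ω = 0.7500

Δθ = 3.332596 − 1.832596 = 1.500000
ω = Δθ/dt = 1.500000/2.0 = 0.7500
R = Δx/(sin θ' − sin θ) = 2.6667
v = R·ω = 2.6667·0.7500 = 2.0000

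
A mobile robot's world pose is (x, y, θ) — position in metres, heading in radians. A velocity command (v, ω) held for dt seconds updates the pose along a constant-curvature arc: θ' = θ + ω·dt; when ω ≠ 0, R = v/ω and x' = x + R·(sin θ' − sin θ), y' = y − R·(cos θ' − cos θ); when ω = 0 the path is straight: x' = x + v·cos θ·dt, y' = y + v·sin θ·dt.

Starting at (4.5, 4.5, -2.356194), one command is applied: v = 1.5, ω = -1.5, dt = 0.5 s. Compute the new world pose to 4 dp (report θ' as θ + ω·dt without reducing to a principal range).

(3.8283, 4.2077, -3.1062)

θ' = -2.3562 + -1.5·0.5 = -3.1062
R = v/ω = 1.5/-1.5 = -1.0000
x' = 4.5 + -1.0000·(sin -3.1062 − sin -2.3562) = 3.8283
y' = 4.5 − -1.0000·(cos -3.1062 − cos -2.3562) = 4.2077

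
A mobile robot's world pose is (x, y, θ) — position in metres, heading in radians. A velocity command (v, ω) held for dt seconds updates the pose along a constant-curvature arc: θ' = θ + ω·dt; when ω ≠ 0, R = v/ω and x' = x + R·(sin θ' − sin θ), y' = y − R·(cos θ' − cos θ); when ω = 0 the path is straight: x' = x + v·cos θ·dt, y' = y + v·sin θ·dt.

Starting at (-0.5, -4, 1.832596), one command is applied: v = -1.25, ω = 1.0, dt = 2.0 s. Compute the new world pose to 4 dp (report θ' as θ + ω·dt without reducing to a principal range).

θ' = 1.8326 + 1.0·2.0 = 3.8326
R = v/ω = -1.25/1.0 = -1.2500
x' = -0.5 + -1.2500·(sin 3.8326 − sin 1.8326) = 1.5040
y' = -4 − -1.2500·(cos 3.8326 − cos 1.8326) = -4.6397

(1.5040, -4.6397, 3.8326)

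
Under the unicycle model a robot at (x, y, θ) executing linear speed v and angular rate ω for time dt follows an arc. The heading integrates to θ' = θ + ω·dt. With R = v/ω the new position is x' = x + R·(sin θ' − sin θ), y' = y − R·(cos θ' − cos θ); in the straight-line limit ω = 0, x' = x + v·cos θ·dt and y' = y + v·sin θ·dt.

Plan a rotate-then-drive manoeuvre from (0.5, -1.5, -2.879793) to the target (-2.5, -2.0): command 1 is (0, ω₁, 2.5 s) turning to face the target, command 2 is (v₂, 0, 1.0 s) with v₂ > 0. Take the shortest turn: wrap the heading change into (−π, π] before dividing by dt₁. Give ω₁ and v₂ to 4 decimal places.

heading to target = atan2(-2−-1.5, -2.5−0.5) = -2.9764
Δθ = wrap(-2.9764 − -2.8798) = -0.0967; ω₁ = Δθ/dt₁ = -0.0387
distance = √((-2.5−0.5)² + (-2−-1.5)²) = 3.0414; v₂ = distance/dt₂ = 3.0414

ω₁ = -0.0387, v₂ = 3.0414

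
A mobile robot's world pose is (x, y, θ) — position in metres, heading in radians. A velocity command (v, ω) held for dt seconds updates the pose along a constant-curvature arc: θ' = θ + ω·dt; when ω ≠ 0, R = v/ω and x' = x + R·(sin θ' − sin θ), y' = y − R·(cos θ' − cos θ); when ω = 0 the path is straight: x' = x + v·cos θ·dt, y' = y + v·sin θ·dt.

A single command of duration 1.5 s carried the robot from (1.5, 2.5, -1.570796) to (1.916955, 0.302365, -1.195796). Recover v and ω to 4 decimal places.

Δθ = -1.195796 − -1.570796 = 0.375000
ω = Δθ/dt = 0.375000/1.5 = 0.2500
R = −Δy/(cos θ' − cos θ) = 6.0000
v = R·ω = 6.0000·0.2500 = 1.5000

v = 1.5000, ω = 0.2500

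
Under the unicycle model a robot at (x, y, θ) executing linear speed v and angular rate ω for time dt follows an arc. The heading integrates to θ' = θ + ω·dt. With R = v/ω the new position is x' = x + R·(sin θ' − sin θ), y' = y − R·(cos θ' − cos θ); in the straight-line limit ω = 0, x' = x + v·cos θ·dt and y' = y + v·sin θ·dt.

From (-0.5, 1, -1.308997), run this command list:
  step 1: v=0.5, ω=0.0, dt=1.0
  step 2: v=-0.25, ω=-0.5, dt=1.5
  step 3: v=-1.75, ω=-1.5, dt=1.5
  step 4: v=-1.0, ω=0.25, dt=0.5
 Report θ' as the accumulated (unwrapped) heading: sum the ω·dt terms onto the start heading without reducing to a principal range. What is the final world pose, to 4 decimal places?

step 1: θ'=-1.3090 (straight) → pose (-0.3706, 0.5170, -1.3090)
step 2: θ'=-2.0590 (R=0.5000) → pose (-0.3292, 0.8810, -2.0590)
step 3: θ'=-4.3090 (R=1.1667) → pose (1.7742, 0.7917, -4.3090)
step 4: θ'=-4.1840 (R=-4.0000) → pose (1.9986, 0.3453, -4.1840)

(1.9986, 0.3453, -4.1840)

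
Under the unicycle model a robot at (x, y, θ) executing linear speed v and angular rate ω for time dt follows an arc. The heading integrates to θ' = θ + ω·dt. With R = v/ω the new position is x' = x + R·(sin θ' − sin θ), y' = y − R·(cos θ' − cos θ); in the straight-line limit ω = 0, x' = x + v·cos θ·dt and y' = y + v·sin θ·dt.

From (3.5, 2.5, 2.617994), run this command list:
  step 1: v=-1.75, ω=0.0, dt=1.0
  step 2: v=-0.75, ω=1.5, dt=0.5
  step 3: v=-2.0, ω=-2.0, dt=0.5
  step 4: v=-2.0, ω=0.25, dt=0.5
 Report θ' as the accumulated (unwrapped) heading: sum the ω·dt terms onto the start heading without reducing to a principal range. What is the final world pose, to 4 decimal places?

(7.0581, 0.6595, 2.4930)

step 1: θ'=2.6180 (straight) → pose (5.0155, 1.6250, 2.6180)
step 2: θ'=3.3680 (R=-0.5000) → pose (5.3778, 1.5708, 3.3680)
step 3: θ'=2.3680 (R=1.0000) → pose (6.3010, 1.3117, 2.3680)
step 4: θ'=2.4930 (R=-8.0000) → pose (7.0581, 0.6595, 2.4930)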